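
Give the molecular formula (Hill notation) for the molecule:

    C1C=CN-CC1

C5H9N

Heavy atoms from the SMILES: 5 C, 1 N.
Implicit hydrogens by atom environment:
  3 × C: 2 H each → 6
  2 × C: 1 H each → 2
  1 × N: 1 H
  Total hydrogens = 9.
Molecular formula: C5H9N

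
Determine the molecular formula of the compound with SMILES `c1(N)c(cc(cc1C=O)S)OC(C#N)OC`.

Heavy atoms from the SMILES: 10 C, 2 N, 3 O, 1 S.
Implicit hydrogens by atom environment:
  4 × C (aromatic): no H
  3 × O: no H
  2 × C (aromatic): 1 H each → 2
  2 × C: 1 H each → 2
  1 × C: 3 H
  1 × C: no H
  1 × N: 2 H
  1 × N: no H
  1 × S: 1 H
  Total hydrogens = 10.
Molecular formula: C10H10N2O3S

C10H10N2O3S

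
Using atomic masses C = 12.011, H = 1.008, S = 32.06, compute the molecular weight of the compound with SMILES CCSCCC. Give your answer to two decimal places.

Molecular formula: C5H12S.
M = 5×12.011 + 12×1.008 + 1×32.06 = 104.21 g/mol.

104.21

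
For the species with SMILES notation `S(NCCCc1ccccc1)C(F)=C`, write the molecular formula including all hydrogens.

C11H14FNS

Heavy atoms from the SMILES: 11 C, 1 F, 1 N, 1 S.
Implicit hydrogens by atom environment:
  5 × C (aromatic): 1 H each → 5
  4 × C: 2 H each → 8
  1 × C: no H
  1 × C (aromatic): no H
  1 × F: no H
  1 × N: 1 H
  1 × S: no H
  Total hydrogens = 14.
Molecular formula: C11H14FNS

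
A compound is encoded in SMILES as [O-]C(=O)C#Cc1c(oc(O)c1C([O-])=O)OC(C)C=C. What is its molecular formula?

[C12H8O7]2-

Heavy atoms from the SMILES: 12 C, 7 O.
Implicit hydrogens by atom environment:
  4 × C (aromatic): no H
  4 × C: no H
  3 × O: no H
  2 × C: 1 H each → 2
  2 × O (charge -1): no H
  1 × C: 3 H
  1 × C: 2 H
  1 × O: 1 H
  1 × O (aromatic): no H
  Total hydrogens = 8.
Net charge -2.
Molecular formula: [C12H8O7]2-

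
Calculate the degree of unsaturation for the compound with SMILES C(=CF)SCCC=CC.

2

Molecular formula from the SMILES: C7H11FS.
DoU = (2C + 2 + N − H − X)/2 = (2·7 + 2 + 0 − 11 − 1)/2 = 4/2 = 2.
(Structurally: 0 ring(s) + 2 π bond(s) = 2.)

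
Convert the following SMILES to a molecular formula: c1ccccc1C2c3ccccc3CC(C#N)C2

Heavy atoms from the SMILES: 17 C, 1 N.
Implicit hydrogens by atom environment:
  9 × C (aromatic): 1 H each → 9
  3 × C (aromatic): no H
  2 × C: 2 H each → 4
  2 × C: 1 H each → 2
  1 × C: no H
  1 × N: no H
  Total hydrogens = 15.
Molecular formula: C17H15N

C17H15N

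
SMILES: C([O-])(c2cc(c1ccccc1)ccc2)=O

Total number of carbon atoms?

13

The symbol for carbon appears 13 times in the SMILES. Lowercase c denotes aromatic carbon and counts toward C.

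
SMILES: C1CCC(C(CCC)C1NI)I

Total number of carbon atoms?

The symbol for carbon appears 9 times in the SMILES.

9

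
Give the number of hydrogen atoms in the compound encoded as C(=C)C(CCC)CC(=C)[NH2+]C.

Hydrogens are implicit in SMILES; fill each atom to its normal valence:
  5 × C: 2 H each → 10
  2 × C: 3 H each → 6
  2 × C: 1 H each → 2
  1 × C: no H
  1 × N (charge +1): 2 H
  Total hydrogens = 20.

20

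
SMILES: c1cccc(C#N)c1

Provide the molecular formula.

C7H5N

Heavy atoms from the SMILES: 7 C, 1 N.
Implicit hydrogens by atom environment:
  5 × C (aromatic): 1 H each → 5
  1 × C (aromatic): no H
  1 × C: no H
  1 × N: no H
  Total hydrogens = 5.
Molecular formula: C7H5N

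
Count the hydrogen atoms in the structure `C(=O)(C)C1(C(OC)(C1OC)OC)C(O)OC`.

Hydrogens are implicit in SMILES; fill each atom to its normal valence:
  5 × C: 3 H each → 15
  5 × O: no H
  3 × C: no H
  2 × C: 1 H each → 2
  1 × O: 1 H
  Total hydrogens = 18.

18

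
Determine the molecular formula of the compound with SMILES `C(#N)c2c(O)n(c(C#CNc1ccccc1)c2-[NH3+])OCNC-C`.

C16H18N5O2+

Heavy atoms from the SMILES: 16 C, 5 N, 2 O.
Implicit hydrogens by atom environment:
  5 × C (aromatic): 1 H each → 5
  5 × C (aromatic): no H
  3 × C: no H
  2 × C: 2 H each → 4
  2 × N: 1 H each → 2
  1 × C: 3 H
  1 × N (charge +1): 3 H
  1 × N (aromatic): no H
  1 × N: no H
  1 × O: 1 H
  1 × O: no H
  Total hydrogens = 18.
Net charge +1.
Molecular formula: C16H18N5O2+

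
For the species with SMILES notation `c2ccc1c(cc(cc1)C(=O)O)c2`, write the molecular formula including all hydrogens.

C11H8O2

Heavy atoms from the SMILES: 11 C, 2 O.
Implicit hydrogens by atom environment:
  7 × C (aromatic): 1 H each → 7
  3 × C (aromatic): no H
  1 × C: no H
  1 × O: 1 H
  1 × O: no H
  Total hydrogens = 8.
Molecular formula: C11H8O2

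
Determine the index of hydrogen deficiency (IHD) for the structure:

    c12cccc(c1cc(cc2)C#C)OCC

9

Molecular formula from the SMILES: C14H12O.
DoU = (2C + 2 + N − H − X)/2 = (2·14 + 2 + 0 − 12 − 0)/2 = 18/2 = 9.
(Structurally: 2 ring(s) + 7 π bond(s) = 9.)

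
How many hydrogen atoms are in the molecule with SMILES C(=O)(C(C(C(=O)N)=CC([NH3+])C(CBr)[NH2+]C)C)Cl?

19

Hydrogens are implicit in SMILES; fill each atom to its normal valence:
  4 × C: 1 H each → 4
  3 × C: no H
  2 × C: 3 H each → 6
  2 × O: no H
  1 × Br: no H
  1 × C: 2 H
  1 × Cl: no H
  1 × N (charge +1): 3 H
  1 × N (charge +1): 2 H
  1 × N: 2 H
  Total hydrogens = 19.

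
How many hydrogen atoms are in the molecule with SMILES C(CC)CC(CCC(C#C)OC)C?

22

Hydrogens are implicit in SMILES; fill each atom to its normal valence:
  5 × C: 2 H each → 10
  3 × C: 3 H each → 9
  3 × C: 1 H each → 3
  1 × C: no H
  1 × O: no H
  Total hydrogens = 22.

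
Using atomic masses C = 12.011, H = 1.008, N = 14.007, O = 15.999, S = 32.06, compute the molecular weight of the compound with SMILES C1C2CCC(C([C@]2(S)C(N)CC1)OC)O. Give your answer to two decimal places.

Molecular formula: C11H21NO2S.
M = 11×12.011 + 21×1.008 + 1×14.007 + 2×15.999 + 1×32.06 = 231.35 g/mol.

231.35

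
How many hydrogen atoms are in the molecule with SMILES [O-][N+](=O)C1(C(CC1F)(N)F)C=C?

Hydrogens are implicit in SMILES; fill each atom to its normal valence:
  2 × C: 2 H each → 4
  2 × C: 1 H each → 2
  2 × C: no H
  2 × F: no H
  1 × N: 2 H
  1 × N (charge +1): no H
  1 × O: no H
  1 × O (charge -1): no H
  Total hydrogens = 8.

8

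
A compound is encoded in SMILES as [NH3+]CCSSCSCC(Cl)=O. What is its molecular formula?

C5H11ClNOS3+

Heavy atoms from the SMILES: 5 C, 1 Cl, 1 N, 1 O, 3 S.
Implicit hydrogens by atom environment:
  4 × C: 2 H each → 8
  3 × S: no H
  1 × C: no H
  1 × Cl: no H
  1 × N (charge +1): 3 H
  1 × O: no H
  Total hydrogens = 11.
Net charge +1.
Molecular formula: C5H11ClNOS3+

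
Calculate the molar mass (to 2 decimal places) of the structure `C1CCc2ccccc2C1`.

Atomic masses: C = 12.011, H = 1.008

Molecular formula: C10H12.
M = 10×12.011 + 12×1.008 = 132.21 g/mol.

132.21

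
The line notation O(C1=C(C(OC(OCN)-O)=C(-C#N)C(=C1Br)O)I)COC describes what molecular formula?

C11H12BrIN2O6

Heavy atoms from the SMILES: 1 Br, 11 C, 1 I, 2 N, 6 O.
Implicit hydrogens by atom environment:
  6 × C (aromatic): no H
  4 × O: no H
  2 × C: 2 H each → 4
  2 × O: 1 H each → 2
  1 × Br: no H
  1 × C: 3 H
  1 × C: 1 H
  1 × C: no H
  1 × I: no H
  1 × N: 2 H
  1 × N: no H
  Total hydrogens = 12.
Molecular formula: C11H12BrIN2O6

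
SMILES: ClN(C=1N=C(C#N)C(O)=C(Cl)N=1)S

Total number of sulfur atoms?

1

The symbol for sulfur appears 1 time in the SMILES.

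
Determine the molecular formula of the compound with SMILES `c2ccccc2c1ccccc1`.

Heavy atoms from the SMILES: 12 C.
Implicit hydrogens by atom environment:
  10 × C (aromatic): 1 H each → 10
  2 × C (aromatic): no H
  Total hydrogens = 10.
Molecular formula: C12H10

C12H10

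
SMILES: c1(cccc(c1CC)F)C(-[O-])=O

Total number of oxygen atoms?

The symbol for oxygen appears 2 times in the SMILES.

2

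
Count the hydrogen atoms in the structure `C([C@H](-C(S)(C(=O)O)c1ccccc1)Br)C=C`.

13

Hydrogens are implicit in SMILES; fill each atom to its normal valence:
  5 × C (aromatic): 1 H each → 5
  2 × C: 2 H each → 4
  2 × C: 1 H each → 2
  2 × C: no H
  1 × Br: no H
  1 × C (aromatic): no H
  1 × O: 1 H
  1 × O: no H
  1 × S: 1 H
  Total hydrogens = 13.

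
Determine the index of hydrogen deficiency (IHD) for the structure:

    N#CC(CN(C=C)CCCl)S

Molecular formula from the SMILES: C7H11ClN2S.
DoU = (2C + 2 + N − H − X)/2 = (2·7 + 2 + 2 − 11 − 1)/2 = 6/2 = 3.
(Structurally: 0 ring(s) + 3 π bond(s) = 3.)

3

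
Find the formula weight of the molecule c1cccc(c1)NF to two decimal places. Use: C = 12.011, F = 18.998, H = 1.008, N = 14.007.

Molecular formula: C6H6FN.
M = 6×12.011 + 1×18.998 + 6×1.008 + 1×14.007 = 111.12 g/mol.

111.12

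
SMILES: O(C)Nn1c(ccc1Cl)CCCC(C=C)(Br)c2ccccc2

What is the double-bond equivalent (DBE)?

Molecular formula from the SMILES: C17H20BrClN2O.
DoU = (2C + 2 + N − H − X)/2 = (2·17 + 2 + 2 − 20 − 2)/2 = 16/2 = 8.
(Structurally: 2 ring(s) + 6 π bond(s) = 8.)

8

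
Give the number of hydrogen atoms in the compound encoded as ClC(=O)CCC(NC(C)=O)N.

11

Hydrogens are implicit in SMILES; fill each atom to its normal valence:
  2 × C: 2 H each → 4
  2 × C: no H
  2 × O: no H
  1 × C: 3 H
  1 × C: 1 H
  1 × Cl: no H
  1 × N: 2 H
  1 × N: 1 H
  Total hydrogens = 11.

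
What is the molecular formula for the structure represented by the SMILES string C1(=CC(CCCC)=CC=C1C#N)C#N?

C12H12N2

Heavy atoms from the SMILES: 12 C, 2 N.
Implicit hydrogens by atom environment:
  3 × C: 2 H each → 6
  3 × C (aromatic): 1 H each → 3
  3 × C (aromatic): no H
  2 × C: no H
  2 × N: no H
  1 × C: 3 H
  Total hydrogens = 12.
Molecular formula: C12H12N2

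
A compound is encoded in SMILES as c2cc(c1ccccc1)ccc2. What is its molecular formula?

C12H10

Heavy atoms from the SMILES: 12 C.
Implicit hydrogens by atom environment:
  10 × C (aromatic): 1 H each → 10
  2 × C (aromatic): no H
  Total hydrogens = 10.
Molecular formula: C12H10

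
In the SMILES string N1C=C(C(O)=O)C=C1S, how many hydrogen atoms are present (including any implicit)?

5

Hydrogens are implicit in SMILES; fill each atom to its normal valence:
  2 × C (aromatic): 1 H each → 2
  2 × C (aromatic): no H
  1 × C: no H
  1 × N (aromatic): 1 H
  1 × O: 1 H
  1 × O: no H
  1 × S: 1 H
  Total hydrogens = 5.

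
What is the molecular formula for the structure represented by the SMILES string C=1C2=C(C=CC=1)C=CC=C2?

C10H8

Heavy atoms from the SMILES: 10 C.
Implicit hydrogens by atom environment:
  8 × C (aromatic): 1 H each → 8
  2 × C (aromatic): no H
  Total hydrogens = 8.
Molecular formula: C10H8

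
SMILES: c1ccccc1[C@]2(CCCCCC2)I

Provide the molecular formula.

C13H17I

Heavy atoms from the SMILES: 13 C, 1 I.
Implicit hydrogens by atom environment:
  6 × C: 2 H each → 12
  5 × C (aromatic): 1 H each → 5
  1 × C: no H
  1 × C (aromatic): no H
  1 × I: no H
  Total hydrogens = 17.
Molecular formula: C13H17I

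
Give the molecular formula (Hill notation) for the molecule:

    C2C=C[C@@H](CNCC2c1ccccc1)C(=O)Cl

C14H16ClNO

Heavy atoms from the SMILES: 14 C, 1 Cl, 1 N, 1 O.
Implicit hydrogens by atom environment:
  5 × C (aromatic): 1 H each → 5
  4 × C: 1 H each → 4
  3 × C: 2 H each → 6
  1 × C: no H
  1 × C (aromatic): no H
  1 × Cl: no H
  1 × N: 1 H
  1 × O: no H
  Total hydrogens = 16.
Molecular formula: C14H16ClNO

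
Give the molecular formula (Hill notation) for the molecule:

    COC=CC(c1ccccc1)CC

C12H16O

Heavy atoms from the SMILES: 12 C, 1 O.
Implicit hydrogens by atom environment:
  5 × C (aromatic): 1 H each → 5
  3 × C: 1 H each → 3
  2 × C: 3 H each → 6
  1 × C: 2 H
  1 × C (aromatic): no H
  1 × O: no H
  Total hydrogens = 16.
Molecular formula: C12H16O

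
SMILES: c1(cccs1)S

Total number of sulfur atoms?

2

The symbol for sulfur appears 2 times in the SMILES.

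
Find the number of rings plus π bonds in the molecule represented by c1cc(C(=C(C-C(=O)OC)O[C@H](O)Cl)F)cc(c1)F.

6

Molecular formula from the SMILES: C12H11ClF2O4.
DoU = (2C + 2 + N − H − X)/2 = (2·12 + 2 + 0 − 11 − 3)/2 = 12/2 = 6.
(Structurally: 1 ring(s) + 5 π bond(s) = 6.)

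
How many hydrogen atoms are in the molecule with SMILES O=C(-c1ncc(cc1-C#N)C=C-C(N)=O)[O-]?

6

Hydrogens are implicit in SMILES; fill each atom to its normal valence:
  3 × C (aromatic): no H
  3 × C: no H
  2 × C (aromatic): 1 H each → 2
  2 × C: 1 H each → 2
  2 × O: no H
  1 × N: 2 H
  1 × N (aromatic): no H
  1 × N: no H
  1 × O (charge -1): no H
  Total hydrogens = 6.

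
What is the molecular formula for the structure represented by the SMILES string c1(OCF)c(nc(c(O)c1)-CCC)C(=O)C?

Heavy atoms from the SMILES: 11 C, 1 F, 1 N, 3 O.
Implicit hydrogens by atom environment:
  4 × C (aromatic): no H
  3 × C: 2 H each → 6
  2 × C: 3 H each → 6
  2 × O: no H
  1 × C (aromatic): 1 H
  1 × C: no H
  1 × F: no H
  1 × N (aromatic): no H
  1 × O: 1 H
  Total hydrogens = 14.
Molecular formula: C11H14FNO3

C11H14FNO3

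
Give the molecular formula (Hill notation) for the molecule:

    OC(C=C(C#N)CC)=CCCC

Heavy atoms from the SMILES: 10 C, 1 N, 1 O.
Implicit hydrogens by atom environment:
  3 × C: 2 H each → 6
  3 × C: no H
  2 × C: 3 H each → 6
  2 × C: 1 H each → 2
  1 × N: no H
  1 × O: 1 H
  Total hydrogens = 15.
Molecular formula: C10H15NO

C10H15NO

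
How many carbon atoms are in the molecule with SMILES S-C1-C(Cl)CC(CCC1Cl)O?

The symbol for carbon appears 7 times in the SMILES. (Cl is a single chlorine, not C + l.)

7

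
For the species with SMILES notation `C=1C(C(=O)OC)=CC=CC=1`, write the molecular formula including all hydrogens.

C8H8O2

Heavy atoms from the SMILES: 8 C, 2 O.
Implicit hydrogens by atom environment:
  5 × C (aromatic): 1 H each → 5
  2 × O: no H
  1 × C: 3 H
  1 × C (aromatic): no H
  1 × C: no H
  Total hydrogens = 8.
Molecular formula: C8H8O2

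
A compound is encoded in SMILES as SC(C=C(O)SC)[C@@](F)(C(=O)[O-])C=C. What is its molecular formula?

C8H10FO3S2-

Heavy atoms from the SMILES: 8 C, 1 F, 3 O, 2 S.
Implicit hydrogens by atom environment:
  3 × C: 1 H each → 3
  3 × C: no H
  1 × C: 3 H
  1 × C: 2 H
  1 × F: no H
  1 × O: 1 H
  1 × O: no H
  1 × O (charge -1): no H
  1 × S: 1 H
  1 × S: no H
  Total hydrogens = 10.
Net charge -1.
Molecular formula: C8H10FO3S2-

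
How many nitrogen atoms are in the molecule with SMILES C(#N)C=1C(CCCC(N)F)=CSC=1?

The symbol for nitrogen appears 2 times in the SMILES.

2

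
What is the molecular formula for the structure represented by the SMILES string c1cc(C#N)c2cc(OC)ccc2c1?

C12H9NO

Heavy atoms from the SMILES: 12 C, 1 N, 1 O.
Implicit hydrogens by atom environment:
  6 × C (aromatic): 1 H each → 6
  4 × C (aromatic): no H
  1 × C: 3 H
  1 × C: no H
  1 × N: no H
  1 × O: no H
  Total hydrogens = 9.
Molecular formula: C12H9NO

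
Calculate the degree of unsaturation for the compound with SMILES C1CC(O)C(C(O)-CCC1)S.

Molecular formula from the SMILES: C8H16O2S.
DoU = (2C + 2 + N − H − X)/2 = (2·8 + 2 + 0 − 16 − 0)/2 = 2/2 = 1.
(Structurally: 1 ring(s) + 0 π bond(s) = 1.)

1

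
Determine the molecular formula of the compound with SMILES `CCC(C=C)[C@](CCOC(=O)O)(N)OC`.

Heavy atoms from the SMILES: 10 C, 1 N, 4 O.
Implicit hydrogens by atom environment:
  4 × C: 2 H each → 8
  3 × O: no H
  2 × C: 3 H each → 6
  2 × C: 1 H each → 2
  2 × C: no H
  1 × N: 2 H
  1 × O: 1 H
  Total hydrogens = 19.
Molecular formula: C10H19NO4

C10H19NO4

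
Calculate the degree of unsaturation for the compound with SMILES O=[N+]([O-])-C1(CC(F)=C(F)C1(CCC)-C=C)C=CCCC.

Molecular formula from the SMILES: C15H21F2NO2.
DoU = (2C + 2 + N − H − X)/2 = (2·15 + 2 + 1 − 21 − 2)/2 = 10/2 = 5.
(Structurally: 1 ring(s) + 4 π bond(s) = 5.)

5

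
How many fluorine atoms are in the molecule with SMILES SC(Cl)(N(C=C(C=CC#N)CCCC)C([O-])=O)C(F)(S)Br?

The symbol for fluorine appears 1 time in the SMILES.

1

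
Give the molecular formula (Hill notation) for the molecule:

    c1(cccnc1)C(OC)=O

Heavy atoms from the SMILES: 7 C, 1 N, 2 O.
Implicit hydrogens by atom environment:
  4 × C (aromatic): 1 H each → 4
  2 × O: no H
  1 × C: 3 H
  1 × C (aromatic): no H
  1 × C: no H
  1 × N (aromatic): no H
  Total hydrogens = 7.
Molecular formula: C7H7NO2

C7H7NO2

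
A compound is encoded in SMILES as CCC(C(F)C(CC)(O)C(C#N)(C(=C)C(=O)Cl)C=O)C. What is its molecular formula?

C14H19ClFNO3

Heavy atoms from the SMILES: 14 C, 1 Cl, 1 F, 1 N, 3 O.
Implicit hydrogens by atom environment:
  5 × C: no H
  3 × C: 3 H each → 9
  3 × C: 2 H each → 6
  3 × C: 1 H each → 3
  2 × O: no H
  1 × Cl: no H
  1 × F: no H
  1 × N: no H
  1 × O: 1 H
  Total hydrogens = 19.
Molecular formula: C14H19ClFNO3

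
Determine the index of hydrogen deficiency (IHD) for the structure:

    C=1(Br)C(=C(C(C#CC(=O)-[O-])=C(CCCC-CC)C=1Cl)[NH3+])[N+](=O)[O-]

8

Molecular formula from the SMILES: C15H16BrClN2O4.
DoU = (2C + 2 + N − H − X)/2 = (2·15 + 2 + 2 − 16 − 2)/2 = 16/2 = 8.
(Structurally: 1 ring(s) + 7 π bond(s) = 8.)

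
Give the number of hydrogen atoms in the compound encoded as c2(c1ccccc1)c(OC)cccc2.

Hydrogens are implicit in SMILES; fill each atom to its normal valence:
  9 × C (aromatic): 1 H each → 9
  3 × C (aromatic): no H
  1 × C: 3 H
  1 × O: no H
  Total hydrogens = 12.

12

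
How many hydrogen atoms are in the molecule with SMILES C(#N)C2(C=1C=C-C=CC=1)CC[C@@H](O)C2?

13

Hydrogens are implicit in SMILES; fill each atom to its normal valence:
  5 × C (aromatic): 1 H each → 5
  3 × C: 2 H each → 6
  2 × C: no H
  1 × C: 1 H
  1 × C (aromatic): no H
  1 × N: no H
  1 × O: 1 H
  Total hydrogens = 13.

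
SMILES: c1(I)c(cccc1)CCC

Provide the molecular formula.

Heavy atoms from the SMILES: 9 C, 1 I.
Implicit hydrogens by atom environment:
  4 × C (aromatic): 1 H each → 4
  2 × C: 2 H each → 4
  2 × C (aromatic): no H
  1 × C: 3 H
  1 × I: no H
  Total hydrogens = 11.
Molecular formula: C9H11I

C9H11I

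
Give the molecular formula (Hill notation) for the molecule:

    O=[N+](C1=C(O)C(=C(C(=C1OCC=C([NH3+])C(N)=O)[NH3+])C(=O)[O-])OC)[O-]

Heavy atoms from the SMILES: 12 C, 4 N, 8 O.
Implicit hydrogens by atom environment:
  6 × C (aromatic): no H
  5 × O: no H
  3 × C: no H
  2 × N (charge +1): 3 H each → 6
  2 × O (charge -1): no H
  1 × C: 3 H
  1 × C: 2 H
  1 × C: 1 H
  1 × N: 2 H
  1 × N (charge +1): no H
  1 × O: 1 H
  Total hydrogens = 15.
Net charge +1.
Molecular formula: C12H15N4O8+

C12H15N4O8+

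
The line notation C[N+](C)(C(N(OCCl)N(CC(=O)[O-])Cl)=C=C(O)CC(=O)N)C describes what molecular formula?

C11H18Cl2N4O5

Heavy atoms from the SMILES: 11 C, 2 Cl, 4 N, 5 O.
Implicit hydrogens by atom environment:
  5 × C: no H
  3 × C: 3 H each → 9
  3 × C: 2 H each → 6
  3 × O: no H
  2 × Cl: no H
  2 × N: no H
  1 × N: 2 H
  1 × N (charge +1): no H
  1 × O: 1 H
  1 × O (charge -1): no H
  Total hydrogens = 18.
Molecular formula: C11H18Cl2N4O5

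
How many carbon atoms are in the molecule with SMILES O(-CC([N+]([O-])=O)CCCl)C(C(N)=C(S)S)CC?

9

The symbol for carbon appears 9 times in the SMILES. (Cl is a single chlorine, not C + l.)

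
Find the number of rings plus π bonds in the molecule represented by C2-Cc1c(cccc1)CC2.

Molecular formula from the SMILES: C10H12.
DoU = (2C + 2 + N − H − X)/2 = (2·10 + 2 + 0 − 12 − 0)/2 = 10/2 = 5.
(Structurally: 2 ring(s) + 3 π bond(s) = 5.)

5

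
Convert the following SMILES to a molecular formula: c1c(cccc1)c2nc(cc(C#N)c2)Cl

Heavy atoms from the SMILES: 12 C, 1 Cl, 2 N.
Implicit hydrogens by atom environment:
  7 × C (aromatic): 1 H each → 7
  4 × C (aromatic): no H
  1 × C: no H
  1 × Cl: no H
  1 × N (aromatic): no H
  1 × N: no H
  Total hydrogens = 7.
Molecular formula: C12H7ClN2

C12H7ClN2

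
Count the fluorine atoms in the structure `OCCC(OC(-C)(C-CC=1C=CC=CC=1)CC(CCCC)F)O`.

The symbol for fluorine appears 1 time in the SMILES.

1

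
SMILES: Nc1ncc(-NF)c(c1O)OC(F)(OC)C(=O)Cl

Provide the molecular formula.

C8H8ClF2N3O4

Heavy atoms from the SMILES: 8 C, 1 Cl, 2 F, 3 N, 4 O.
Implicit hydrogens by atom environment:
  4 × C (aromatic): no H
  3 × O: no H
  2 × C: no H
  2 × F: no H
  1 × C: 3 H
  1 × C (aromatic): 1 H
  1 × Cl: no H
  1 × N: 2 H
  1 × N: 1 H
  1 × N (aromatic): no H
  1 × O: 1 H
  Total hydrogens = 8.
Molecular formula: C8H8ClF2N3O4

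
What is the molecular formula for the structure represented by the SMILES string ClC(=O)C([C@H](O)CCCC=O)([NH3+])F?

Heavy atoms from the SMILES: 7 C, 1 Cl, 1 F, 1 N, 3 O.
Implicit hydrogens by atom environment:
  3 × C: 2 H each → 6
  2 × C: 1 H each → 2
  2 × C: no H
  2 × O: no H
  1 × Cl: no H
  1 × F: no H
  1 × N (charge +1): 3 H
  1 × O: 1 H
  Total hydrogens = 12.
Net charge +1.
Molecular formula: C7H12ClFNO3+

C7H12ClFNO3+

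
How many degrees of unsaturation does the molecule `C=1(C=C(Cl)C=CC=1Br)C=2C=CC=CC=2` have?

8

Molecular formula from the SMILES: C12H8BrCl.
DoU = (2C + 2 + N − H − X)/2 = (2·12 + 2 + 0 − 8 − 2)/2 = 16/2 = 8.
(Structurally: 2 ring(s) + 6 π bond(s) = 8.)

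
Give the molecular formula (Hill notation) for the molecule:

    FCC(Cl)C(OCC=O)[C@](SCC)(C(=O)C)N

C10H17ClFNO3S

Heavy atoms from the SMILES: 10 C, 1 Cl, 1 F, 1 N, 3 O, 1 S.
Implicit hydrogens by atom environment:
  3 × C: 2 H each → 6
  3 × C: 1 H each → 3
  3 × O: no H
  2 × C: 3 H each → 6
  2 × C: no H
  1 × Cl: no H
  1 × F: no H
  1 × N: 2 H
  1 × S: no H
  Total hydrogens = 17.
Molecular formula: C10H17ClFNO3S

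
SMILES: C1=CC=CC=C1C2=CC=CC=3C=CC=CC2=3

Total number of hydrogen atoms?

Hydrogens are implicit in SMILES; fill each atom to its normal valence:
  12 × C (aromatic): 1 H each → 12
  4 × C (aromatic): no H
  Total hydrogens = 12.

12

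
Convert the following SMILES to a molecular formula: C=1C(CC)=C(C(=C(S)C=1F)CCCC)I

C12H16FIS

Heavy atoms from the SMILES: 12 C, 1 F, 1 I, 1 S.
Implicit hydrogens by atom environment:
  5 × C (aromatic): no H
  4 × C: 2 H each → 8
  2 × C: 3 H each → 6
  1 × C (aromatic): 1 H
  1 × F: no H
  1 × I: no H
  1 × S: 1 H
  Total hydrogens = 16.
Molecular formula: C12H16FIS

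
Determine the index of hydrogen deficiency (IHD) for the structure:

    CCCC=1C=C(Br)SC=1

3

Molecular formula from the SMILES: C7H9BrS.
DoU = (2C + 2 + N − H − X)/2 = (2·7 + 2 + 0 − 9 − 1)/2 = 6/2 = 3.
(Structurally: 1 ring(s) + 2 π bond(s) = 3.)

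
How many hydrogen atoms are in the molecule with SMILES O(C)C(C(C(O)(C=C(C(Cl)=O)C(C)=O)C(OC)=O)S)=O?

Hydrogens are implicit in SMILES; fill each atom to its normal valence:
  6 × C: no H
  6 × O: no H
  3 × C: 3 H each → 9
  2 × C: 1 H each → 2
  1 × Cl: no H
  1 × O: 1 H
  1 × S: 1 H
  Total hydrogens = 13.

13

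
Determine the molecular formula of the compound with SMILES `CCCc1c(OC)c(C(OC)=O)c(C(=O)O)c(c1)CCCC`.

C17H24O5

Heavy atoms from the SMILES: 17 C, 5 O.
Implicit hydrogens by atom environment:
  5 × C: 2 H each → 10
  5 × C (aromatic): no H
  4 × C: 3 H each → 12
  4 × O: no H
  2 × C: no H
  1 × C (aromatic): 1 H
  1 × O: 1 H
  Total hydrogens = 24.
Molecular formula: C17H24O5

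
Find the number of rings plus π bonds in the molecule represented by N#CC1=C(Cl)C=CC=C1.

6

Molecular formula from the SMILES: C7H4ClN.
DoU = (2C + 2 + N − H − X)/2 = (2·7 + 2 + 1 − 4 − 1)/2 = 12/2 = 6.
(Structurally: 1 ring(s) + 5 π bond(s) = 6.)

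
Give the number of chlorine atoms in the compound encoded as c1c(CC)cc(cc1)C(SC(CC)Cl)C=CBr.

The symbol for chlorine appears 1 time in the SMILES.

1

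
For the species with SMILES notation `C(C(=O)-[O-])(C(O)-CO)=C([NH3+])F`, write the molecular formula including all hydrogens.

C5H8FNO4

Heavy atoms from the SMILES: 5 C, 1 F, 1 N, 4 O.
Implicit hydrogens by atom environment:
  3 × C: no H
  2 × O: 1 H each → 2
  1 × C: 2 H
  1 × C: 1 H
  1 × F: no H
  1 × N (charge +1): 3 H
  1 × O: no H
  1 × O (charge -1): no H
  Total hydrogens = 8.
Molecular formula: C5H8FNO4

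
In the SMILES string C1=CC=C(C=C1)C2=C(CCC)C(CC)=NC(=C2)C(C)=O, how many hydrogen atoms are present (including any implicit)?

21

Hydrogens are implicit in SMILES; fill each atom to its normal valence:
  6 × C (aromatic): 1 H each → 6
  5 × C (aromatic): no H
  3 × C: 3 H each → 9
  3 × C: 2 H each → 6
  1 × C: no H
  1 × N (aromatic): no H
  1 × O: no H
  Total hydrogens = 21.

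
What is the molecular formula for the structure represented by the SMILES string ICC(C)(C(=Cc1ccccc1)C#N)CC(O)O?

Heavy atoms from the SMILES: 14 C, 1 I, 1 N, 2 O.
Implicit hydrogens by atom environment:
  5 × C (aromatic): 1 H each → 5
  3 × C: no H
  2 × C: 2 H each → 4
  2 × C: 1 H each → 2
  2 × O: 1 H each → 2
  1 × C: 3 H
  1 × C (aromatic): no H
  1 × I: no H
  1 × N: no H
  Total hydrogens = 16.
Molecular formula: C14H16INO2

C14H16INO2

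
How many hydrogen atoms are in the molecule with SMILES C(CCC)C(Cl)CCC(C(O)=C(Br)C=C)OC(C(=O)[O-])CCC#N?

24

Hydrogens are implicit in SMILES; fill each atom to its normal valence:
  8 × C: 2 H each → 16
  4 × C: 1 H each → 4
  4 × C: no H
  2 × O: no H
  1 × Br: no H
  1 × C: 3 H
  1 × Cl: no H
  1 × N: no H
  1 × O: 1 H
  1 × O (charge -1): no H
  Total hydrogens = 24.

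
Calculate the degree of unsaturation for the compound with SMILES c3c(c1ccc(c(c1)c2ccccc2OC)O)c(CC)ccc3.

12

Molecular formula from the SMILES: C21H20O2.
DoU = (2C + 2 + N − H − X)/2 = (2·21 + 2 + 0 − 20 − 0)/2 = 24/2 = 12.
(Structurally: 3 ring(s) + 9 π bond(s) = 12.)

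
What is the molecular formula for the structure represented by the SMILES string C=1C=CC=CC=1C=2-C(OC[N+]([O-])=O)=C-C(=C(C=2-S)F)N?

C13H11FN2O3S

Heavy atoms from the SMILES: 13 C, 1 F, 2 N, 3 O, 1 S.
Implicit hydrogens by atom environment:
  6 × C (aromatic): 1 H each → 6
  6 × C (aromatic): no H
  2 × O: no H
  1 × C: 2 H
  1 × F: no H
  1 × N: 2 H
  1 × N (charge +1): no H
  1 × O (charge -1): no H
  1 × S: 1 H
  Total hydrogens = 11.
Molecular formula: C13H11FN2O3S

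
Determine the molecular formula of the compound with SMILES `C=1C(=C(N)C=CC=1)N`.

C6H8N2

Heavy atoms from the SMILES: 6 C, 2 N.
Implicit hydrogens by atom environment:
  4 × C (aromatic): 1 H each → 4
  2 × C (aromatic): no H
  2 × N: 2 H each → 4
  Total hydrogens = 8.
Molecular formula: C6H8N2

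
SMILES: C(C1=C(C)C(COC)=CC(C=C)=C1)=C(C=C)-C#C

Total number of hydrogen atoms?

Hydrogens are implicit in SMILES; fill each atom to its normal valence:
  4 × C: 1 H each → 4
  4 × C (aromatic): no H
  3 × C: 2 H each → 6
  2 × C: 3 H each → 6
  2 × C (aromatic): 1 H each → 2
  2 × C: no H
  1 × O: no H
  Total hydrogens = 18.

18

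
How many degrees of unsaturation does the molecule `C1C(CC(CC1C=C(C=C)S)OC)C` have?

Molecular formula from the SMILES: C12H20OS.
DoU = (2C + 2 + N − H − X)/2 = (2·12 + 2 + 0 − 20 − 0)/2 = 6/2 = 3.
(Structurally: 1 ring(s) + 2 π bond(s) = 3.)

3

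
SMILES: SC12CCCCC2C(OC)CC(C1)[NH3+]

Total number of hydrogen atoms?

Hydrogens are implicit in SMILES; fill each atom to its normal valence:
  6 × C: 2 H each → 12
  3 × C: 1 H each → 3
  1 × C: 3 H
  1 × C: no H
  1 × N (charge +1): 3 H
  1 × O: no H
  1 × S: 1 H
  Total hydrogens = 22.

22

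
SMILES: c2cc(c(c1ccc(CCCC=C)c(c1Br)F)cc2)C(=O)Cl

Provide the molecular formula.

Heavy atoms from the SMILES: 1 Br, 18 C, 1 Cl, 1 F, 1 O.
Implicit hydrogens by atom environment:
  6 × C (aromatic): 1 H each → 6
  6 × C (aromatic): no H
  4 × C: 2 H each → 8
  1 × Br: no H
  1 × C: 1 H
  1 × C: no H
  1 × Cl: no H
  1 × F: no H
  1 × O: no H
  Total hydrogens = 15.
Molecular formula: C18H15BrClFO

C18H15BrClFO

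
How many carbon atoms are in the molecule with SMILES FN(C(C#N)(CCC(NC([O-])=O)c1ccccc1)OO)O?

The symbol for carbon appears 12 times in the SMILES. Lowercase c denotes aromatic carbon and counts toward C.

12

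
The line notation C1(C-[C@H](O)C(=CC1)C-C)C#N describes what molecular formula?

Heavy atoms from the SMILES: 9 C, 1 N, 1 O.
Implicit hydrogens by atom environment:
  3 × C: 2 H each → 6
  3 × C: 1 H each → 3
  2 × C: no H
  1 × C: 3 H
  1 × N: no H
  1 × O: 1 H
  Total hydrogens = 13.
Molecular formula: C9H13NO

C9H13NO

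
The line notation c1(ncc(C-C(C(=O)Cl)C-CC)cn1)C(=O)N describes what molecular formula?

C11H14ClN3O2

Heavy atoms from the SMILES: 11 C, 1 Cl, 3 N, 2 O.
Implicit hydrogens by atom environment:
  3 × C: 2 H each → 6
  2 × C (aromatic): 1 H each → 2
  2 × C (aromatic): no H
  2 × C: no H
  2 × N (aromatic): no H
  2 × O: no H
  1 × C: 3 H
  1 × C: 1 H
  1 × Cl: no H
  1 × N: 2 H
  Total hydrogens = 14.
Molecular formula: C11H14ClN3O2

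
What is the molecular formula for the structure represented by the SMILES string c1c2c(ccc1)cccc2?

Heavy atoms from the SMILES: 10 C.
Implicit hydrogens by atom environment:
  8 × C (aromatic): 1 H each → 8
  2 × C (aromatic): no H
  Total hydrogens = 8.
Molecular formula: C10H8

C10H8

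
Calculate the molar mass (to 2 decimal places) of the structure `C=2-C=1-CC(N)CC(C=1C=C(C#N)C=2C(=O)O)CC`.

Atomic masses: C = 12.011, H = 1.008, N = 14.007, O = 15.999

Molecular formula: C14H16N2O2.
M = 14×12.011 + 16×1.008 + 2×14.007 + 2×15.999 = 244.29 g/mol.

244.29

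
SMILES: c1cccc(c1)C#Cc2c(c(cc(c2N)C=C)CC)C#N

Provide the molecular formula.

C19H16N2

Heavy atoms from the SMILES: 19 C, 2 N.
Implicit hydrogens by atom environment:
  6 × C (aromatic): 1 H each → 6
  6 × C (aromatic): no H
  3 × C: no H
  2 × C: 2 H each → 4
  1 × C: 3 H
  1 × C: 1 H
  1 × N: 2 H
  1 × N: no H
  Total hydrogens = 16.
Molecular formula: C19H16N2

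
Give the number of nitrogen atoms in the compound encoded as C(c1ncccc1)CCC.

The symbol for nitrogen appears 1 time in the SMILES.

1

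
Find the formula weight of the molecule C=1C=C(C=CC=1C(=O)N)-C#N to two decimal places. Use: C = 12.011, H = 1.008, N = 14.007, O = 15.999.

146.15

Molecular formula: C8H6N2O.
M = 8×12.011 + 6×1.008 + 2×14.007 + 1×15.999 = 146.15 g/mol.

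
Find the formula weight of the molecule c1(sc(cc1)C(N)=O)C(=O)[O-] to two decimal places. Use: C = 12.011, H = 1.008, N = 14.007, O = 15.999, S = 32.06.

170.16

Molecular formula: C6H4NO3S-.
M = 6×12.011 + 4×1.008 + 1×14.007 + 3×15.999 + 1×32.06 = 170.16 g/mol.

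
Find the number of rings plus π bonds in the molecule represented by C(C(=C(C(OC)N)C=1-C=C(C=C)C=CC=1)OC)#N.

8

Molecular formula from the SMILES: C14H16N2O2.
DoU = (2C + 2 + N − H − X)/2 = (2·14 + 2 + 2 − 16 − 0)/2 = 16/2 = 8.
(Structurally: 1 ring(s) + 7 π bond(s) = 8.)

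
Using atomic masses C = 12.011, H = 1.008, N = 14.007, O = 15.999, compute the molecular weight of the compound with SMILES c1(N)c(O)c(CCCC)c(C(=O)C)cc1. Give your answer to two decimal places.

207.27

Molecular formula: C12H17NO2.
M = 12×12.011 + 17×1.008 + 1×14.007 + 2×15.999 = 207.27 g/mol.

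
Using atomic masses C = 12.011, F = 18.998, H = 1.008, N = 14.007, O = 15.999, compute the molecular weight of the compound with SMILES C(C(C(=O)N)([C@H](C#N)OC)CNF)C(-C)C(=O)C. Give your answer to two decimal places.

Molecular formula: C11H18FN3O3.
M = 11×12.011 + 1×18.998 + 18×1.008 + 3×14.007 + 3×15.999 = 259.28 g/mol.

259.28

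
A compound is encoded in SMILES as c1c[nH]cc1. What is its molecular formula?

C4H5N

Heavy atoms from the SMILES: 4 C, 1 N.
Implicit hydrogens by atom environment:
  4 × C (aromatic): 1 H each → 4
  1 × N (aromatic): 1 H
  Total hydrogens = 5.
Molecular formula: C4H5N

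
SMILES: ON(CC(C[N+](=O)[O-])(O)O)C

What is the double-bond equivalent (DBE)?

Molecular formula from the SMILES: C4H10N2O5.
DoU = (2C + 2 + N − H − X)/2 = (2·4 + 2 + 2 − 10 − 0)/2 = 2/2 = 1.
(Structurally: 0 ring(s) + 1 π bond(s) = 1.)

1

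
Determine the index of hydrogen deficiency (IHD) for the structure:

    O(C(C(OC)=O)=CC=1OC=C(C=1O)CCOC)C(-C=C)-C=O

Molecular formula from the SMILES: C15H18O7.
DoU = (2C + 2 + N − H − X)/2 = (2·15 + 2 + 0 − 18 − 0)/2 = 14/2 = 7.
(Structurally: 1 ring(s) + 6 π bond(s) = 7.)

7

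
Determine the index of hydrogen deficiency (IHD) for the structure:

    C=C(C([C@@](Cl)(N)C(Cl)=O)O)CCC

2

Molecular formula from the SMILES: C8H13Cl2NO2.
DoU = (2C + 2 + N − H − X)/2 = (2·8 + 2 + 1 − 13 − 2)/2 = 4/2 = 2.
(Structurally: 0 ring(s) + 2 π bond(s) = 2.)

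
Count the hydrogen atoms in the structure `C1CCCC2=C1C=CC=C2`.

Hydrogens are implicit in SMILES; fill each atom to its normal valence:
  4 × C: 2 H each → 8
  4 × C (aromatic): 1 H each → 4
  2 × C (aromatic): no H
  Total hydrogens = 12.

12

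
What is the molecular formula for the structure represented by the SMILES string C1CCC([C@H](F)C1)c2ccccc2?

Heavy atoms from the SMILES: 12 C, 1 F.
Implicit hydrogens by atom environment:
  5 × C (aromatic): 1 H each → 5
  4 × C: 2 H each → 8
  2 × C: 1 H each → 2
  1 × C (aromatic): no H
  1 × F: no H
  Total hydrogens = 15.
Molecular formula: C12H15F

C12H15F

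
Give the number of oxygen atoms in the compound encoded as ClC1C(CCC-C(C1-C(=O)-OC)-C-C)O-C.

3

The symbol for oxygen appears 3 times in the SMILES.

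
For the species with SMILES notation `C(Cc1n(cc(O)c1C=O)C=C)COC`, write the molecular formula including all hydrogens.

C11H15NO3

Heavy atoms from the SMILES: 11 C, 1 N, 3 O.
Implicit hydrogens by atom environment:
  4 × C: 2 H each → 8
  3 × C (aromatic): no H
  2 × C: 1 H each → 2
  2 × O: no H
  1 × C: 3 H
  1 × C (aromatic): 1 H
  1 × N (aromatic): no H
  1 × O: 1 H
  Total hydrogens = 15.
Molecular formula: C11H15NO3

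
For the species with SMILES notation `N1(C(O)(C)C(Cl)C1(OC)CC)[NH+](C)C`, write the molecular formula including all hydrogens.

C9H20ClN2O2+

Heavy atoms from the SMILES: 9 C, 1 Cl, 2 N, 2 O.
Implicit hydrogens by atom environment:
  5 × C: 3 H each → 15
  2 × C: no H
  1 × C: 2 H
  1 × C: 1 H
  1 × Cl: no H
  1 × N (charge +1): 1 H
  1 × N: no H
  1 × O: 1 H
  1 × O: no H
  Total hydrogens = 20.
Net charge +1.
Molecular formula: C9H20ClN2O2+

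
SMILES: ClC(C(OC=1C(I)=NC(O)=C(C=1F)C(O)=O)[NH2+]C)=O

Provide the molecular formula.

C9H8ClFIN2O5+

Heavy atoms from the SMILES: 9 C, 1 Cl, 1 F, 1 I, 2 N, 5 O.
Implicit hydrogens by atom environment:
  5 × C (aromatic): no H
  3 × O: no H
  2 × C: no H
  2 × O: 1 H each → 2
  1 × C: 3 H
  1 × C: 1 H
  1 × Cl: no H
  1 × F: no H
  1 × I: no H
  1 × N (charge +1): 2 H
  1 × N (aromatic): no H
  Total hydrogens = 8.
Net charge +1.
Molecular formula: C9H8ClFIN2O5+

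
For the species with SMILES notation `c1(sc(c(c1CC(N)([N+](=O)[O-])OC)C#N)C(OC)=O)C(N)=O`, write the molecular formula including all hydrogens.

C11H12N4O6S

Heavy atoms from the SMILES: 11 C, 4 N, 6 O, 1 S.
Implicit hydrogens by atom environment:
  5 × O: no H
  4 × C (aromatic): no H
  4 × C: no H
  2 × C: 3 H each → 6
  2 × N: 2 H each → 4
  1 × C: 2 H
  1 × N: no H
  1 × N (charge +1): no H
  1 × O (charge -1): no H
  1 × S (aromatic): no H
  Total hydrogens = 12.
Molecular formula: C11H12N4O6S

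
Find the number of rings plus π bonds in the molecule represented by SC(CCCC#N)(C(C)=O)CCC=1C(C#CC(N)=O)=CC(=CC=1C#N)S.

12

Molecular formula from the SMILES: C19H19N3O2S2.
DoU = (2C + 2 + N − H − X)/2 = (2·19 + 2 + 3 − 19 − 0)/2 = 24/2 = 12.
(Structurally: 1 ring(s) + 11 π bond(s) = 12.)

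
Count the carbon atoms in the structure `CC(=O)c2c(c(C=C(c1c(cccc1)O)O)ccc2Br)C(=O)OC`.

18

The symbol for carbon appears 18 times in the SMILES. Lowercase c denotes aromatic carbon and counts toward C.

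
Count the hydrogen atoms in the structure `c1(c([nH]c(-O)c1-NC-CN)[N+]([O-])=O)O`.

Hydrogens are implicit in SMILES; fill each atom to its normal valence:
  4 × C (aromatic): no H
  2 × C: 2 H each → 4
  2 × O: 1 H each → 2
  1 × N: 2 H
  1 × N (aromatic): 1 H
  1 × N: 1 H
  1 × N (charge +1): no H
  1 × O: no H
  1 × O (charge -1): no H
  Total hydrogens = 10.

10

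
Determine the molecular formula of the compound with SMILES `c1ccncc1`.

C5H5N

Heavy atoms from the SMILES: 5 C, 1 N.
Implicit hydrogens by atom environment:
  5 × C (aromatic): 1 H each → 5
  1 × N (aromatic): no H
  Total hydrogens = 5.
Molecular formula: C5H5N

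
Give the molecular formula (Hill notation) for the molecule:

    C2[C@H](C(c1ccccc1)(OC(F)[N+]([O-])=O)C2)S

Heavy atoms from the SMILES: 11 C, 1 F, 1 N, 3 O, 1 S.
Implicit hydrogens by atom environment:
  5 × C (aromatic): 1 H each → 5
  2 × C: 2 H each → 4
  2 × C: 1 H each → 2
  2 × O: no H
  1 × C: no H
  1 × C (aromatic): no H
  1 × F: no H
  1 × N (charge +1): no H
  1 × O (charge -1): no H
  1 × S: 1 H
  Total hydrogens = 12.
Molecular formula: C11H12FNO3S

C11H12FNO3S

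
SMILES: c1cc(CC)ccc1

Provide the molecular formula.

C8H10

Heavy atoms from the SMILES: 8 C.
Implicit hydrogens by atom environment:
  5 × C (aromatic): 1 H each → 5
  1 × C: 3 H
  1 × C: 2 H
  1 × C (aromatic): no H
  Total hydrogens = 10.
Molecular formula: C8H10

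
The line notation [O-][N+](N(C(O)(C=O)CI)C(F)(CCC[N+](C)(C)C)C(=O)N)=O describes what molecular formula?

C11H21FIN4O5+

Heavy atoms from the SMILES: 11 C, 1 F, 1 I, 4 N, 5 O.
Implicit hydrogens by atom environment:
  4 × C: 2 H each → 8
  3 × C: 3 H each → 9
  3 × C: no H
  3 × O: no H
  2 × N (charge +1): no H
  1 × C: 1 H
  1 × F: no H
  1 × I: no H
  1 × N: 2 H
  1 × N: no H
  1 × O: 1 H
  1 × O (charge -1): no H
  Total hydrogens = 21.
Net charge +1.
Molecular formula: C11H21FIN4O5+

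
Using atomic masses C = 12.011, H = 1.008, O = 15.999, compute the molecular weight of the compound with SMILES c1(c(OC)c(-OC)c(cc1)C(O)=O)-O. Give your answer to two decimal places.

198.17

Molecular formula: C9H10O5.
M = 9×12.011 + 10×1.008 + 5×15.999 = 198.17 g/mol.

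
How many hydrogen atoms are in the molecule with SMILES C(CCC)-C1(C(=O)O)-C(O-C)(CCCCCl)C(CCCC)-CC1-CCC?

41

Hydrogens are implicit in SMILES; fill each atom to its normal valence:
  13 × C: 2 H each → 26
  4 × C: 3 H each → 12
  3 × C: no H
  2 × C: 1 H each → 2
  2 × O: no H
  1 × Cl: no H
  1 × O: 1 H
  Total hydrogens = 41.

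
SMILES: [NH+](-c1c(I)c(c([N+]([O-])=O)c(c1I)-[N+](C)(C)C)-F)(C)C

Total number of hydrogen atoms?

16

Hydrogens are implicit in SMILES; fill each atom to its normal valence:
  6 × C (aromatic): no H
  5 × C: 3 H each → 15
  2 × I: no H
  2 × N (charge +1): no H
  1 × F: no H
  1 × N (charge +1): 1 H
  1 × O: no H
  1 × O (charge -1): no H
  Total hydrogens = 16.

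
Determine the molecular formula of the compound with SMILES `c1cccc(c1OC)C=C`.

Heavy atoms from the SMILES: 9 C, 1 O.
Implicit hydrogens by atom environment:
  4 × C (aromatic): 1 H each → 4
  2 × C (aromatic): no H
  1 × C: 3 H
  1 × C: 2 H
  1 × C: 1 H
  1 × O: no H
  Total hydrogens = 10.
Molecular formula: C9H10O

C9H10O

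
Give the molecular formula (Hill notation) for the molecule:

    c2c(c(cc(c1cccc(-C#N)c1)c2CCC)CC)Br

C18H18BrN

Heavy atoms from the SMILES: 1 Br, 18 C, 1 N.
Implicit hydrogens by atom environment:
  6 × C (aromatic): 1 H each → 6
  6 × C (aromatic): no H
  3 × C: 2 H each → 6
  2 × C: 3 H each → 6
  1 × Br: no H
  1 × C: no H
  1 × N: no H
  Total hydrogens = 18.
Molecular formula: C18H18BrN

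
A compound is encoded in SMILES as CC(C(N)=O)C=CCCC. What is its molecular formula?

Heavy atoms from the SMILES: 8 C, 1 N, 1 O.
Implicit hydrogens by atom environment:
  3 × C: 1 H each → 3
  2 × C: 3 H each → 6
  2 × C: 2 H each → 4
  1 × C: no H
  1 × N: 2 H
  1 × O: no H
  Total hydrogens = 15.
Molecular formula: C8H15NO

C8H15NO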